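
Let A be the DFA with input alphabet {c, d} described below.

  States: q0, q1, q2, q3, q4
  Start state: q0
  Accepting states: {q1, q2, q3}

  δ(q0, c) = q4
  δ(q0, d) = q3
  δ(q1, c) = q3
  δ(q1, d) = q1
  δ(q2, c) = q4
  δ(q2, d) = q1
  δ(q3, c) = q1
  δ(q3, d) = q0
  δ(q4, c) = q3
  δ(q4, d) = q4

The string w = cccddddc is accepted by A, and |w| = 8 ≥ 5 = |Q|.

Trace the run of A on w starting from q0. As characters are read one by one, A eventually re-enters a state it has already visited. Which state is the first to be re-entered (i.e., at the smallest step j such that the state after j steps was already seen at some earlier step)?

q1

State sequence: q0 -c-> q4 -c-> q3 -c-> q1 -d-> q1 -d-> q1 -d-> q1 -d-> q1 -c-> q3
First repeat at step 4: q1 was already visited.

The earliest repeat is at step j = 4: A is in q1, which it already visited at step i = 3.
Pumping length from the standard proof: p = 5 (the number of states). The repeated state found above gives |xy| = j ≤ 5 and |y| = j − i ≥ 1.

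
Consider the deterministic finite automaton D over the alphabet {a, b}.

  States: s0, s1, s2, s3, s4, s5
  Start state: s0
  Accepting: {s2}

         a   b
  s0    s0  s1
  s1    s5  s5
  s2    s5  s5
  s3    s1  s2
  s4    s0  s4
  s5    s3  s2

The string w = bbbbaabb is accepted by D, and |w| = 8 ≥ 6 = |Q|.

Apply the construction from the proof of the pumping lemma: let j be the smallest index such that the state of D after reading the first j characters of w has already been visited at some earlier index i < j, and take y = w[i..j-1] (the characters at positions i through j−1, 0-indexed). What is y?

Run of D on w = b b b b a a b b:
  step 0: s0  (start)
  step 1: s1  (read b: s0→s1)
  step 2: s5  (read b: s1→s5)
  step 3: s2  (read b: s5→s2)
  step 4: s5  (read b: s2→s5)   ← first repeat (s5 seen earlier)
  step 5: s3  (read a: s5→s3)
  step 6: s1  (read a: s3→s1)
  step 7: s5  (read b: s1→s5)
  step 8: s2  (read b: s5→s2)

So i = 2, j = 4, giving x = w[0:2] = bb, y = w[2:4] = bb, z = w[4:8] = aabb.
Check: |xy| = 4 ≤ 6 and |y| = 2 ≥ 1. Reading y takes D from s5 back to s5, so every xyⁱz is accepted.
With |Q| = 6, pigeonhole forces a state repeat no later than step 6; the substring read between the first and second visits to that state can be pumped.

bb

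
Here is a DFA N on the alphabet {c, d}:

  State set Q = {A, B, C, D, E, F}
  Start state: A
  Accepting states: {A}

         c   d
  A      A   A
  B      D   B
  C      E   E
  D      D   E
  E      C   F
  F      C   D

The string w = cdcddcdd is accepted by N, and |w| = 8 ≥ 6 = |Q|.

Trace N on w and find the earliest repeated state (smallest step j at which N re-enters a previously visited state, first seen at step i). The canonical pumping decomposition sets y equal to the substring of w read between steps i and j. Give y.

State sequence: A -c-> A -d-> A -c-> A -d-> A -d-> A -c-> A -d-> A -d-> A
First repeat at step 1: A was already visited.

So i = 0, j = 1, giving x = w[0:0] = ε, y = w[0:1] = c, z = w[1:8] = dcddcdd.
Check: |xy| = 1 ≤ 6 and |y| = 1 ≥ 1. Reading y takes N from A back to A, so every xyⁱz is accepted.
With |Q| = 6, pigeonhole forces a state repeat no later than step 6; the substring read between the first and second visits to that state can be pumped.

c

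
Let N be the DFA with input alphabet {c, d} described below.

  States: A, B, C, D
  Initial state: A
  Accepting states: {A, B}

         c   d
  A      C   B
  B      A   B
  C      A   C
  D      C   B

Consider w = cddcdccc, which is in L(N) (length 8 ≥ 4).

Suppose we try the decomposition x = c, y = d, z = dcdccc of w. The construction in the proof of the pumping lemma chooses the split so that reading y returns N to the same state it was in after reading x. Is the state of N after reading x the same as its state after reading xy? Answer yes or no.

yes

State sequence: A -c-> C -d-> C

After x (step 1): C. After xy (step 2): C.
They match, so y = d drives N around a cycle from C back to itself; pumping y any number of times keeps N in C before reading z, and xyⁱz ∈ L(N) for every i ≥ 0.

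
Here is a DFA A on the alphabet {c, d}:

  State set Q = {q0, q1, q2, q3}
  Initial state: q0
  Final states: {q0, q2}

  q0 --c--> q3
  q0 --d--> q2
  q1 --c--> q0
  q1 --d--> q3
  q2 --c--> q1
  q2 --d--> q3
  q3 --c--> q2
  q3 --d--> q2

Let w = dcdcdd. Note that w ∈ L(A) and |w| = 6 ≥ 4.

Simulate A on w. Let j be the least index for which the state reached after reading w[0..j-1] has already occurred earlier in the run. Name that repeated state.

q2

State sequence: q0 -d-> q2 -c-> q1 -d-> q3 -c-> q2 -d-> q3 -d-> q2
First repeat at step 4: q2 was already visited.

The earliest repeat is at step j = 4: A is in q2, which it already visited at step i = 1.
Pumping length from the standard proof: p = 4 (the number of states). The repeated state found above gives |xy| = j ≤ 4 and |y| = j − i ≥ 1.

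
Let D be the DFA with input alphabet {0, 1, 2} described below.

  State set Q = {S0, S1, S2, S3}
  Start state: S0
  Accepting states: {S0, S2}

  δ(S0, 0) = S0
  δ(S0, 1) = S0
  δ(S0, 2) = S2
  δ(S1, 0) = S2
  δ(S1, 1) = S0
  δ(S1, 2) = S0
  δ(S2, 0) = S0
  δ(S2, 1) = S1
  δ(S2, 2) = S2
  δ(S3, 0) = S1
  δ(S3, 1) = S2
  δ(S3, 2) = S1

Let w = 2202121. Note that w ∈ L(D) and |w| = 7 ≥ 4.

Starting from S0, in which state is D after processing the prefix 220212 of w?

S0

Run of D on the first 6 characters of w = 2 2 0 2 1 2:
  step 0: S0  (start)
  step 1: S2  (read 2: S0→S2)
  step 2: S2  (read 2: S2→S2)
  step 3: S0  (read 0: S2→S0)
  step 4: S2  (read 2: S0→S2)
  step 5: S1  (read 1: S2→S1)
  step 6: S0  (read 2: S1→S0)

After reading 6 characters, D is in state S0.
(This kind of state-tracing is the core of the pumping-lemma construction: with 4 states, pigeonhole forces a repeat within the first 4 steps.)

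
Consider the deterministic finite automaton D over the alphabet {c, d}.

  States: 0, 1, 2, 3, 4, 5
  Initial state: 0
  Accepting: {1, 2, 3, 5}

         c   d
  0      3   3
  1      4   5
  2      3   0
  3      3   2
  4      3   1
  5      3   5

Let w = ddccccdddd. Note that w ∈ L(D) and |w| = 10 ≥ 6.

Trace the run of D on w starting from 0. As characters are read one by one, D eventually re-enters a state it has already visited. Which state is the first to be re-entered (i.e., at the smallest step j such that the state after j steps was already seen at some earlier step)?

State sequence: 0 -d-> 3 -d-> 2 -c-> 3 -c-> 3 -c-> 3 -c-> 3 -d-> 2 -d-> 0 -d-> 3 -d-> 2
First repeat at step 3: 3 was already visited.

The earliest repeat is at step j = 3: D is in 3, which it already visited at step i = 1.

3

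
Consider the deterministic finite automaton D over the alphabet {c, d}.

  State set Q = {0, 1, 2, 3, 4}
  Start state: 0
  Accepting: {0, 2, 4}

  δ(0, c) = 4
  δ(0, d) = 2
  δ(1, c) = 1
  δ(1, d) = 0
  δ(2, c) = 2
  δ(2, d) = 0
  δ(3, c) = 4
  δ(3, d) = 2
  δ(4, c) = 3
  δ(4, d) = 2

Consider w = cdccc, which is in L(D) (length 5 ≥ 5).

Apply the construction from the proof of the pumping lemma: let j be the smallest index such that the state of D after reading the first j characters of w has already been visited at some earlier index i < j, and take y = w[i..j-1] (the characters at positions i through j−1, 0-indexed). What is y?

c

Run of D on w = c d c c c:
  step 0: 0  (start)
  step 1: 4  (read c: 0→4)
  step 2: 2  (read d: 4→2)
  step 3: 2  (read c: 2→2)   ← first repeat (2 seen earlier)
  step 4: 2  (read c: 2→2)
  step 5: 2  (read c: 2→2)

So i = 2, j = 3, giving x = w[0:2] = cd, y = w[2:3] = c, z = w[3:5] = cc.
Check: |xy| = 3 ≤ 5 and |y| = 1 ≥ 1. Reading y takes D from 2 back to 2, so every xyⁱz is accepted.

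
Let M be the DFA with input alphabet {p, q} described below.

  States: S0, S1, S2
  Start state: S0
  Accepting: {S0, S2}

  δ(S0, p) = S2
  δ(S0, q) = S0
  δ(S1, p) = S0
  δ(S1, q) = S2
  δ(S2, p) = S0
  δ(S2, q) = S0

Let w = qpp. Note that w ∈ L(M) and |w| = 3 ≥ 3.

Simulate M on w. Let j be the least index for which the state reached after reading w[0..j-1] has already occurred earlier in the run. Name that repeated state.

S0

Run of M on w = q p p:
  step 0: S0  (start)
  step 1: S0  (read q: S0→S0)   ← first repeat (S0 seen earlier)
  step 2: S2  (read p: S0→S2)
  step 3: S0  (read p: S2→S0)

The earliest repeat is at step j = 1: M is in S0, which it already visited at step i = 0.
Pumping length from the standard proof: p = 3 (the number of states). The repeated state found above gives |xy| = j ≤ 3 and |y| = j − i ≥ 1.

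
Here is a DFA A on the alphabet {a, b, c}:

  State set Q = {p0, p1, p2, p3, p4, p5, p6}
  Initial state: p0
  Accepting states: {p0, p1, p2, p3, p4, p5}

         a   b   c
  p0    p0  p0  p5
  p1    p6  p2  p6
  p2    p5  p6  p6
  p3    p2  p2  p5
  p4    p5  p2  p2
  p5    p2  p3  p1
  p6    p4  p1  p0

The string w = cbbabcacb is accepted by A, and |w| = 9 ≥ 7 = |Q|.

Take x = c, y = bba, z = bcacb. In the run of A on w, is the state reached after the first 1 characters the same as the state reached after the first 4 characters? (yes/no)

Run of A on the first 4 characters of w = c b b a:
  step 0: p0  (start)
  step 1: p5  (read c: p0→p5)
  step 2: p3  (read b: p5→p3)
  step 3: p2  (read b: p3→p2)
  step 4: p5  (read a: p2→p5)

After x (step 1): p5. After xy (step 4): p5.
They match, so y = bba drives A around a cycle from p5 back to itself; pumping y any number of times keeps A in p5 before reading z, and xyⁱz ∈ L(A) for every i ≥ 0.

yes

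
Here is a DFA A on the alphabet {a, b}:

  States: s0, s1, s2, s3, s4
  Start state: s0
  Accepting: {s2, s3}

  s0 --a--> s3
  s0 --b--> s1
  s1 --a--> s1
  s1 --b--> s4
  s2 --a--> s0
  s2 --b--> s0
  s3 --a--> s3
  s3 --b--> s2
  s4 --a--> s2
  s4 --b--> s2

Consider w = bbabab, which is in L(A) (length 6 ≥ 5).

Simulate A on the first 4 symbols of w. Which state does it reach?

s0

State sequence: s0 -b-> s1 -b-> s4 -a-> s2 -b-> s0

After reading 4 characters, A is in state s0.
(This kind of state-tracing is the core of the pumping-lemma construction: with 5 states, pigeonhole forces a repeat within the first 5 steps.)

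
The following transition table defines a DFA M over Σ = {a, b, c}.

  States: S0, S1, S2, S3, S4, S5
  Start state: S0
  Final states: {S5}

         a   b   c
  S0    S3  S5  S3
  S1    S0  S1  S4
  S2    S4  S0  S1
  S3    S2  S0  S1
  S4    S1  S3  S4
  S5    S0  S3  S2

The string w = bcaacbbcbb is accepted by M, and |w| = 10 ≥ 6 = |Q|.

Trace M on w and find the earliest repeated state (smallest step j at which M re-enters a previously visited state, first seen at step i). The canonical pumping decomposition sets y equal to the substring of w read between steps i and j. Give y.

ac

State sequence: S0 -b-> S5 -c-> S2 -a-> S4 -a-> S1 -c-> S4 -b-> S3 -b-> S0 -c-> S3 -b-> S0 -b-> S5
First repeat at step 5: S4 was already visited.

So i = 3, j = 5, giving x = w[0:3] = bca, y = w[3:5] = ac, z = w[5:10] = bbcbb.
Check: |xy| = 5 ≤ 6 and |y| = 2 ≥ 1. Reading y takes M from S4 back to S4, so every xyⁱz is accepted.
Since M has 6 states, any run of length ≥ 6 visits 6+1 states, so by pigeonhole some state repeats within the first 6 steps — that repeat gives the pumpable loop.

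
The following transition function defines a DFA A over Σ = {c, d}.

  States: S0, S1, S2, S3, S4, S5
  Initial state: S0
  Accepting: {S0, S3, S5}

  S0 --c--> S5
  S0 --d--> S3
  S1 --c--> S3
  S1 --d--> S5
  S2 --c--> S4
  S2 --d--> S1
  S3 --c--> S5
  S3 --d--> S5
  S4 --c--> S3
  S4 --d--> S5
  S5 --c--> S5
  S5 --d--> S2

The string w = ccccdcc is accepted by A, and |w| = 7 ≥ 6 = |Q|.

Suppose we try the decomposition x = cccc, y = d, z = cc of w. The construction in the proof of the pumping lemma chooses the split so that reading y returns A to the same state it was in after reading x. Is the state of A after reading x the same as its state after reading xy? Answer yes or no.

Run of A on the first 5 characters of w = c c c c d:
  step 0: S0  (start)
  step 1: S5  (read c: S0→S5)
  step 2: S5  (read c: S5→S5)
  step 3: S5  (read c: S5→S5)
  step 4: S5  (read c: S5→S5)
  step 5: S2  (read d: S5→S2)

After x (step 4): S5. After xy (step 5): S2.
They differ (S5 ≠ S2), so y is not a cycle from the state after x; this split is not the one the pumping-lemma construction produces, and pumping y need not keep the string in L(A).

no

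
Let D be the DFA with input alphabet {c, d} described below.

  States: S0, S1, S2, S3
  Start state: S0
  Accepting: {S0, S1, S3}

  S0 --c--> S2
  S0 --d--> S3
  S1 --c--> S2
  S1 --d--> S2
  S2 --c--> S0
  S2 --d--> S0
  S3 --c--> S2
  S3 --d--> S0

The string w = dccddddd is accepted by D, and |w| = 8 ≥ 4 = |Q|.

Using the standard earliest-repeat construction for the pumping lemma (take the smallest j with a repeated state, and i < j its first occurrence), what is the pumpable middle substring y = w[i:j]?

dcc

State sequence: S0 -d-> S3 -c-> S2 -c-> S0 -d-> S3 -d-> S0 -d-> S3 -d-> S0 -d-> S3
First repeat at step 3: S0 was already visited.

So i = 0, j = 3, giving x = w[0:0] = ε, y = w[0:3] = dcc, z = w[3:8] = ddddd.
Check: |xy| = 3 ≤ 4 and |y| = 3 ≥ 1. Reading y takes D from S0 back to S0, so every xyⁱz is accepted.
The DFA has 4 states, so the proof of the pumping lemma guarantees a repeated state among the first 4+1 visited; the segment between the two visits is the pumpable y.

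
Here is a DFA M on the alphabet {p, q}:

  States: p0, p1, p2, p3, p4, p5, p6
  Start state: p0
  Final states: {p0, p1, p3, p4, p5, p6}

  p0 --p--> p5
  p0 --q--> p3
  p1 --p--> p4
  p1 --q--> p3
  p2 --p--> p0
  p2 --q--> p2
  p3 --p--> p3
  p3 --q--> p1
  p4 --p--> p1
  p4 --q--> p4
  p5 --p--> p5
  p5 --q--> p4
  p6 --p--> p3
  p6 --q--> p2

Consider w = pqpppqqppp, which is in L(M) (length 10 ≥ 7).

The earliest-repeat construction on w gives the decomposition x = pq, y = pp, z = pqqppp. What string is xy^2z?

pqpppppqqppp

xy^2z = pq·pp·pp·pqqppp = pqpppppqqppp.
Reading y = pp takes M from p4 back to p4, so after x·y·y the machine is still in p4, and z then leads to the accepting state p4. Hence pqpppppqqppp ∈ L(M).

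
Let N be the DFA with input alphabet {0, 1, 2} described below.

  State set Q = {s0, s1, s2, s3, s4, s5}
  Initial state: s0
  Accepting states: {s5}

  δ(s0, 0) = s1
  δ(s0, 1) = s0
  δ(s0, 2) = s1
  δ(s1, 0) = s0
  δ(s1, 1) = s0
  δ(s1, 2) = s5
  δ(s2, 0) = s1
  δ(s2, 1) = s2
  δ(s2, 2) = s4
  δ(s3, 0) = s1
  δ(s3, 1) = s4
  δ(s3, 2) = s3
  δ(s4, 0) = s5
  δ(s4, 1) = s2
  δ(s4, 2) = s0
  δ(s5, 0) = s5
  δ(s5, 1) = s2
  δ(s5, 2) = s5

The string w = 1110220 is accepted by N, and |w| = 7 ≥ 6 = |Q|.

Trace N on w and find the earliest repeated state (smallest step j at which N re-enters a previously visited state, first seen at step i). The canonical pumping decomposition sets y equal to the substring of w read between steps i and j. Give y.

1

Run of N on w = 1 1 1 0 2 2 0:
  step 0: s0  (start)
  step 1: s0  (read 1: s0→s0)   ← first repeat (s0 seen earlier)
  step 2: s0  (read 1: s0→s0)
  step 3: s0  (read 1: s0→s0)
  step 4: s1  (read 0: s0→s1)
  step 5: s5  (read 2: s1→s5)
  step 6: s5  (read 2: s5→s5)
  step 7: s5  (read 0: s5→s5)

So i = 0, j = 1, giving x = w[0:0] = ε, y = w[0:1] = 1, z = w[1:7] = 110220.
Check: |xy| = 1 ≤ 6 and |y| = 1 ≥ 1. Reading y takes N from s0 back to s0, so every xyⁱz is accepted.
The DFA has 6 states, so the proof of the pumping lemma guarantees a repeated state among the first 6+1 visited; the segment between the two visits is the pumpable y.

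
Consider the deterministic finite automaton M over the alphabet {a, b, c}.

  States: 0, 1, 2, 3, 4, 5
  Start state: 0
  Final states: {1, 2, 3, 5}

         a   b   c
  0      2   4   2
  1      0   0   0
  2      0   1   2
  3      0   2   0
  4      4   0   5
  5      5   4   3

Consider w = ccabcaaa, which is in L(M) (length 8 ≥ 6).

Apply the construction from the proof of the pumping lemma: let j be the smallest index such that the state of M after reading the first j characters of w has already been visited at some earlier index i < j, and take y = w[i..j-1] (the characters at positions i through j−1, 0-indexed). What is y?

c

Run of M on w = c c a b c a a a:
  step 0: 0  (start)
  step 1: 2  (read c: 0→2)
  step 2: 2  (read c: 2→2)   ← first repeat (2 seen earlier)
  step 3: 0  (read a: 2→0)
  step 4: 4  (read b: 0→4)
  step 5: 5  (read c: 4→5)
  step 6: 5  (read a: 5→5)
  step 7: 5  (read a: 5→5)
  step 8: 5  (read a: 5→5)

So i = 1, j = 2, giving x = w[0:1] = c, y = w[1:2] = c, z = w[2:8] = abcaaa.
Check: |xy| = 2 ≤ 6 and |y| = 1 ≥ 1. Reading y takes M from 2 back to 2, so every xyⁱz is accepted.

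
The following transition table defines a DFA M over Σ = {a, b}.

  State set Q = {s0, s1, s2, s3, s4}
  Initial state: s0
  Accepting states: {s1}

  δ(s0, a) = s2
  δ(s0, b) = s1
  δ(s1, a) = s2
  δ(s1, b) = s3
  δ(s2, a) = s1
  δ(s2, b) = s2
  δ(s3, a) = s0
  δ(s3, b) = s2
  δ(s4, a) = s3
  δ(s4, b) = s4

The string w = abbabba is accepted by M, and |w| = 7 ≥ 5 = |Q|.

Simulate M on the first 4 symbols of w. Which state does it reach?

Run of M on the first 4 characters of w = a b b a:
  step 0: s0  (start)
  step 1: s2  (read a: s0→s2)
  step 2: s2  (read b: s2→s2)
  step 3: s2  (read b: s2→s2)
  step 4: s1  (read a: s2→s1)

After reading 4 characters, M is in state s1.

s1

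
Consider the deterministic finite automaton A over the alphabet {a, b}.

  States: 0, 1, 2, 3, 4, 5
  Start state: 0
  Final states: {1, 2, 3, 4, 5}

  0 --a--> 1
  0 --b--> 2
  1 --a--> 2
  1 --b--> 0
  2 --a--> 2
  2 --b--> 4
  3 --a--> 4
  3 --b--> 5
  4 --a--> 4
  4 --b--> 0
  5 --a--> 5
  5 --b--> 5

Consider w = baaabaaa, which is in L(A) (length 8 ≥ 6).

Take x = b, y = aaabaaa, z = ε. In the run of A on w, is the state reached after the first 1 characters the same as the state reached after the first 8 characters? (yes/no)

State sequence: 0 -b-> 2 -a-> 2 -a-> 2 -a-> 2 -b-> 4 -a-> 4 -a-> 4 -a-> 4

After x (step 1): 2. After xy (step 8): 4.
They differ (2 ≠ 4), so y is not a cycle from the state after x; this split is not the one the pumping-lemma construction produces, and pumping y need not keep the string in L(A).

no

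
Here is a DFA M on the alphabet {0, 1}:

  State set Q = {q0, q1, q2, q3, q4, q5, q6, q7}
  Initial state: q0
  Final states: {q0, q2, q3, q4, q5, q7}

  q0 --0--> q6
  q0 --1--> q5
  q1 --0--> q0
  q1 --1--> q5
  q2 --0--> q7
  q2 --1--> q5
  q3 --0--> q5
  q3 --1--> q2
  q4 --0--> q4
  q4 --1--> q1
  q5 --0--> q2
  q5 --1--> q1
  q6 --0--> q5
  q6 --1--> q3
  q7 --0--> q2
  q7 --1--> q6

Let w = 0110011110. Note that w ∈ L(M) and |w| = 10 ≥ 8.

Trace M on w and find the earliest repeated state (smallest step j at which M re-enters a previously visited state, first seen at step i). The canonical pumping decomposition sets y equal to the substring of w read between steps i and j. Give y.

00

Run of M on w = 0 1 1 0 0 1 1 1 1 0:
  step 0: q0  (start)
  step 1: q6  (read 0: q0→q6)
  step 2: q3  (read 1: q6→q3)
  step 3: q2  (read 1: q3→q2)
  step 4: q7  (read 0: q2→q7)
  step 5: q2  (read 0: q7→q2)   ← first repeat (q2 seen earlier)
  step 6: q5  (read 1: q2→q5)
  step 7: q1  (read 1: q5→q1)
  step 8: q5  (read 1: q1→q5)
  step 9: q1  (read 1: q5→q1)
  step 10: q0  (read 0: q1→q0)

So i = 3, j = 5, giving x = w[0:3] = 011, y = w[3:5] = 00, z = w[5:10] = 11110.
Check: |xy| = 5 ≤ 8 and |y| = 2 ≥ 1. Reading y takes M from q2 back to q2, so every xyⁱz is accepted.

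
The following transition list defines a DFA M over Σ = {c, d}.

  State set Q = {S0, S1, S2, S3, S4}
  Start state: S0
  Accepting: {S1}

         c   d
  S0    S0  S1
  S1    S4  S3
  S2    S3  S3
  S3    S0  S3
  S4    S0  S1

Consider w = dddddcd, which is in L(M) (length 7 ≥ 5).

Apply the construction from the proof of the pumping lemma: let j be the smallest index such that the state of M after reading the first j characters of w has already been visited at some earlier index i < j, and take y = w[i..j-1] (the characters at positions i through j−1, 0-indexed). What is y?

Run of M on w = d d d d d c d:
  step 0: S0  (start)
  step 1: S1  (read d: S0→S1)
  step 2: S3  (read d: S1→S3)
  step 3: S3  (read d: S3→S3)   ← first repeat (S3 seen earlier)
  step 4: S3  (read d: S3→S3)
  step 5: S3  (read d: S3→S3)
  step 6: S0  (read c: S3→S0)
  step 7: S1  (read d: S0→S1)

So i = 2, j = 3, giving x = w[0:2] = dd, y = w[2:3] = d, z = w[3:7] = ddcd.
Check: |xy| = 3 ≤ 5 and |y| = 1 ≥ 1. Reading y takes M from S3 back to S3, so every xyⁱz is accepted.
Since M has 5 states, any run of length ≥ 5 visits 5+1 states, so by pigeonhole some state repeats within the first 5 steps — that repeat gives the pumpable loop.

d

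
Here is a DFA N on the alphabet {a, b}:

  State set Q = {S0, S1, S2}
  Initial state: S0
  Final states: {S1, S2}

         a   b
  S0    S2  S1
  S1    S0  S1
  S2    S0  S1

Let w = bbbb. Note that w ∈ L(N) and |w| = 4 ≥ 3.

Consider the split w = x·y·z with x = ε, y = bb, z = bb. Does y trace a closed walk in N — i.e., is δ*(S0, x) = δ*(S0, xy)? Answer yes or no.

no

Run of N on the first 2 characters of w = b b:
  step 0: S0  (start)
  step 1: S1  (read b: S0→S1)
  step 2: S1  (read b: S1→S1)

After x (step 0): S0. After xy (step 2): S1.
They differ (S0 ≠ S1), so y is not a cycle from the state after x; this split is not the one the pumping-lemma construction produces, and pumping y need not keep the string in L(N).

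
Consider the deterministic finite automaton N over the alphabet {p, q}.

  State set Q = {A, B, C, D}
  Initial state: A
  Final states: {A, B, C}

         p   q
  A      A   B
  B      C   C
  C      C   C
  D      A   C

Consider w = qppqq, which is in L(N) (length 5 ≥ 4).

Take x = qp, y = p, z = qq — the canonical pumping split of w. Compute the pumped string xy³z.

qppppqq

xy^3z = qp·p·p·p·qq = qppppqq.
Reading y = p takes N from C back to C, so after x·y·y·y the machine is still in C, and z then leads to the accepting state C. Hence qppppqq ∈ L(N).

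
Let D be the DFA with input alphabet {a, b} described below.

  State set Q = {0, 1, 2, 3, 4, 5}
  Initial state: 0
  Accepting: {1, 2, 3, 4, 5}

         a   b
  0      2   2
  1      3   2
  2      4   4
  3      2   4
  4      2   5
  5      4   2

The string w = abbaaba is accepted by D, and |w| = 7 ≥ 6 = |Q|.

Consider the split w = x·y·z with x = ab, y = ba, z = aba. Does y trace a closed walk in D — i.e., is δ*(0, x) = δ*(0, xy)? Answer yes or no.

yes

Run of D on the first 4 characters of w = a b b a:
  step 0: 0  (start)
  step 1: 2  (read a: 0→2)
  step 2: 4  (read b: 2→4)
  step 3: 5  (read b: 4→5)
  step 4: 4  (read a: 5→4)

After x (step 2): 4. After xy (step 4): 4.
They match, so y = ba drives D around a cycle from 4 back to itself; pumping y any number of times keeps D in 4 before reading z, and xyⁱz ∈ L(D) for every i ≥ 0.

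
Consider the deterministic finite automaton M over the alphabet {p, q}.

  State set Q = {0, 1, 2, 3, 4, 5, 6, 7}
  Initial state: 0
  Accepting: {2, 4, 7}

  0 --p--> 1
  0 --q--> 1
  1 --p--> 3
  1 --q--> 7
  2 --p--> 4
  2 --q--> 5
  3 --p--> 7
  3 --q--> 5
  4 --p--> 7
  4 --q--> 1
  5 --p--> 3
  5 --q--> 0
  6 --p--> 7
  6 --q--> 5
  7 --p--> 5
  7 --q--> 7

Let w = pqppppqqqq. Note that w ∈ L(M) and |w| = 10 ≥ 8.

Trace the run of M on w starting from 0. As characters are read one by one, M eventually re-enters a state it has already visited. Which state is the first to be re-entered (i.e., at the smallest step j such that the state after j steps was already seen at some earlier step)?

7

State sequence: 0 -p-> 1 -q-> 7 -p-> 5 -p-> 3 -p-> 7 -p-> 5 -q-> 0 -q-> 1 -q-> 7 -q-> 7
First repeat at step 5: 7 was already visited.

The earliest repeat is at step j = 5: M is in 7, which it already visited at step i = 2.
Pumping length from the standard proof: p = 8 (the number of states). The repeated state found above gives |xy| = j ≤ 8 and |y| = j − i ≥ 1.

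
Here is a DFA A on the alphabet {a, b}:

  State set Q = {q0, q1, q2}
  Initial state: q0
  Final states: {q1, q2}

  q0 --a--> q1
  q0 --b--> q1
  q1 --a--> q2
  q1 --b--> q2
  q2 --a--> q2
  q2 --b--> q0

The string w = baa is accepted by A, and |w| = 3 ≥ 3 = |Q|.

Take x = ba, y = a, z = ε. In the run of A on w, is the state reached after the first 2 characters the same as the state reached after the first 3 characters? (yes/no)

Run of A on the first 3 characters of w = b a a:
  step 0: q0  (start)
  step 1: q1  (read b: q0→q1)
  step 2: q2  (read a: q1→q2)
  step 3: q2  (read a: q2→q2)

After x (step 2): q2. After xy (step 3): q2.
They match, so y = a drives A around a cycle from q2 back to itself; pumping y any number of times keeps A in q2 before reading z, and xyⁱz ∈ L(A) for every i ≥ 0.

yes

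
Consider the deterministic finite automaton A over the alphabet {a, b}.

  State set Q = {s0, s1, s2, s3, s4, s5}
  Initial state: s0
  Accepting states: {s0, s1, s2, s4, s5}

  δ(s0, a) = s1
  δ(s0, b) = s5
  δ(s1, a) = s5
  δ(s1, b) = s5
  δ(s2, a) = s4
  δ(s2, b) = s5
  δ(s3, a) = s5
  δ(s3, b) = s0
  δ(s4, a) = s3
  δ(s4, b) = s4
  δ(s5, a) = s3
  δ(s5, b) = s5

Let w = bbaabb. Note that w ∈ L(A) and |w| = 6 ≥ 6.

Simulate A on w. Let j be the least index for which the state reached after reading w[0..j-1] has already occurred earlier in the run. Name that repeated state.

s5

State sequence: s0 -b-> s5 -b-> s5 -a-> s3 -a-> s5 -b-> s5 -b-> s5
First repeat at step 2: s5 was already visited.

The earliest repeat is at step j = 2: A is in s5, which it already visited at step i = 1.
Since A has 6 states, any run of length ≥ 6 visits 6+1 states, so by pigeonhole some state repeats within the first 6 steps — that repeat gives the pumpable loop.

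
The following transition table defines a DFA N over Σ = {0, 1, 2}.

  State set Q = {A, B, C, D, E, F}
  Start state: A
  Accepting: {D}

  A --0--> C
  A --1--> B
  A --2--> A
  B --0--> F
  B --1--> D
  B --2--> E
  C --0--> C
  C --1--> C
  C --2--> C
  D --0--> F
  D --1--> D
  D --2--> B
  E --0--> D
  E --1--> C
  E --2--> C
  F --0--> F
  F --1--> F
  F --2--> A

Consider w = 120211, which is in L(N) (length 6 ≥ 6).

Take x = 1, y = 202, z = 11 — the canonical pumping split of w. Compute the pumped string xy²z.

120220211

xy^2z = 1·202·202·11 = 120220211.
Reading y = 202 takes N from B back to B, so after x·y·y the machine is still in B, and z then leads to the accepting state D. Hence 120220211 ∈ L(N).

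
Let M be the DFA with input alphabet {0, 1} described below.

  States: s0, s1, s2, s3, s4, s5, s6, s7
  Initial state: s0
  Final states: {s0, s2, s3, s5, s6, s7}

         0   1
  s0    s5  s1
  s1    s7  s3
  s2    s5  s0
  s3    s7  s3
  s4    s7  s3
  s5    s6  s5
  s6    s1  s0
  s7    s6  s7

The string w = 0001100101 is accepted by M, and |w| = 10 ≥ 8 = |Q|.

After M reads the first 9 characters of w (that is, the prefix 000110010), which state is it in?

s5

Run of M on the first 9 characters of w = 0 0 0 1 1 0 0 1 0:
  step 0: s0  (start)
  step 1: s5  (read 0: s0→s5)
  step 2: s6  (read 0: s5→s6)
  step 3: s1  (read 0: s6→s1)
  step 4: s3  (read 1: s1→s3)
  step 5: s3  (read 1: s3→s3)
  step 6: s7  (read 0: s3→s7)
  step 7: s6  (read 0: s7→s6)
  step 8: s0  (read 1: s6→s0)
  step 9: s5  (read 0: s0→s5)

After reading 9 characters, M is in state s5.
(This kind of state-tracing is the core of the pumping-lemma construction: with 8 states, pigeonhole forces a repeat within the first 8 steps.)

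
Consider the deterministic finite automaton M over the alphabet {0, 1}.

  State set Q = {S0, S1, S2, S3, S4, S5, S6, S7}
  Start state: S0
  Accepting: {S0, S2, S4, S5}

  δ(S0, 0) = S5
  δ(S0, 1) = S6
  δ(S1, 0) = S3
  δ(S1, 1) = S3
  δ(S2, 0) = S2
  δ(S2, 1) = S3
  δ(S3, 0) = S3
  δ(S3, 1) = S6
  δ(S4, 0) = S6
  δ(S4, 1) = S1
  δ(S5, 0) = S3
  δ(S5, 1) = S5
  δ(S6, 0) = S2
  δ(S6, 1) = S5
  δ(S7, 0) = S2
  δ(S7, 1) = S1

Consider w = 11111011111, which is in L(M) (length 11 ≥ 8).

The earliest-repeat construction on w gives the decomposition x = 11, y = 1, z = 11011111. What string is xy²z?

111111011111

xy^2z = 11·1·1·11011111 = 111111011111.
Reading y = 1 takes M from S5 back to S5, so after x·y·y the machine is still in S5, and z then leads to the accepting state S5. Hence 111111011111 ∈ L(M).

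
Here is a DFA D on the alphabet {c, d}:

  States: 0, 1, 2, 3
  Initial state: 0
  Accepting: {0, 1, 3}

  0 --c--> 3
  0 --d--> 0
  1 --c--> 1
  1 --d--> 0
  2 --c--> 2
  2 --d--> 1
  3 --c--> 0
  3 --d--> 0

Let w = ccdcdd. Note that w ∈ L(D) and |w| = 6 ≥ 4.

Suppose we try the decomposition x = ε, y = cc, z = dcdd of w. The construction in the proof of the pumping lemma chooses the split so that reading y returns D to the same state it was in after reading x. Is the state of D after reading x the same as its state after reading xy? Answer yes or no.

Run of D on the first 2 characters of w = c c:
  step 0: 0  (start)
  step 1: 3  (read c: 0→3)
  step 2: 0  (read c: 3→0)

After x (step 0): 0. After xy (step 2): 0.
They match, so y = cc drives D around a cycle from 0 back to itself; pumping y any number of times keeps D in 0 before reading z, and xyⁱz ∈ L(D) for every i ≥ 0.

yes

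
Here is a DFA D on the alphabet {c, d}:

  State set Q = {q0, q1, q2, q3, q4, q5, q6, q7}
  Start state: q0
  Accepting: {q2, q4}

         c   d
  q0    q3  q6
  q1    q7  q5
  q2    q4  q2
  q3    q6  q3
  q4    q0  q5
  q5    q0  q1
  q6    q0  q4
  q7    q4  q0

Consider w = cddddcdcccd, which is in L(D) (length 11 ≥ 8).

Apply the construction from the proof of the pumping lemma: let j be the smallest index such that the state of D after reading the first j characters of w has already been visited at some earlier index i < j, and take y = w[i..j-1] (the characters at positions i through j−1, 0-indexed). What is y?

State sequence: q0 -c-> q3 -d-> q3 -d-> q3 -d-> q3 -d-> q3 -c-> q6 -d-> q4 -c-> q0 -c-> q3 -c-> q6 -d-> q4
First repeat at step 2: q3 was already visited.

So i = 1, j = 2, giving x = w[0:1] = c, y = w[1:2] = d, z = w[2:11] = dddcdcccd.
Check: |xy| = 2 ≤ 8 and |y| = 1 ≥ 1. Reading y takes D from q3 back to q3, so every xyⁱz is accepted.
Since D has 8 states, any run of length ≥ 8 visits 8+1 states, so by pigeonhole some state repeats within the first 8 steps — that repeat gives the pumpable loop.

d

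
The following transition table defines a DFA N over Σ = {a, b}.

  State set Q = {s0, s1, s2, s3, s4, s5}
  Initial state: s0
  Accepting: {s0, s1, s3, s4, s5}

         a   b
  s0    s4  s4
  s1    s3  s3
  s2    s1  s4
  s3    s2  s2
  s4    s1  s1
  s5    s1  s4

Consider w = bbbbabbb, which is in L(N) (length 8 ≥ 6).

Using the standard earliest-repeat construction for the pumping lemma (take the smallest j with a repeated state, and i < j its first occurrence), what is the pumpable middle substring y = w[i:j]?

State sequence: s0 -b-> s4 -b-> s1 -b-> s3 -b-> s2 -a-> s1 -b-> s3 -b-> s2 -b-> s4
First repeat at step 5: s1 was already visited.

So i = 2, j = 5, giving x = w[0:2] = bb, y = w[2:5] = bba, z = w[5:8] = bbb.
Check: |xy| = 5 ≤ 6 and |y| = 3 ≥ 1. Reading y takes N from s1 back to s1, so every xyⁱz is accepted.
The DFA has 6 states, so the proof of the pumping lemma guarantees a repeated state among the first 6+1 visited; the segment between the two visits is the pumpable y.

bba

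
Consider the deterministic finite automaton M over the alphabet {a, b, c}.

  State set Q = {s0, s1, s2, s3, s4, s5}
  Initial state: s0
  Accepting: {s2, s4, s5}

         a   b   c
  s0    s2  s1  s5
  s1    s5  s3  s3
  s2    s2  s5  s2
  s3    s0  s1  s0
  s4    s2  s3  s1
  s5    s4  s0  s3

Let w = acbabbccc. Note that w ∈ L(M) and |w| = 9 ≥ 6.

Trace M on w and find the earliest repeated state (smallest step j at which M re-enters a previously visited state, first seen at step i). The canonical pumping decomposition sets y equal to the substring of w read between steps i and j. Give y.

State sequence: s0 -a-> s2 -c-> s2 -b-> s5 -a-> s4 -b-> s3 -b-> s1 -c-> s3 -c-> s0 -c-> s5
First repeat at step 2: s2 was already visited.

So i = 1, j = 2, giving x = w[0:1] = a, y = w[1:2] = c, z = w[2:9] = babbccc.
Check: |xy| = 2 ≤ 6 and |y| = 1 ≥ 1. Reading y takes M from s2 back to s2, so every xyⁱz is accepted.

c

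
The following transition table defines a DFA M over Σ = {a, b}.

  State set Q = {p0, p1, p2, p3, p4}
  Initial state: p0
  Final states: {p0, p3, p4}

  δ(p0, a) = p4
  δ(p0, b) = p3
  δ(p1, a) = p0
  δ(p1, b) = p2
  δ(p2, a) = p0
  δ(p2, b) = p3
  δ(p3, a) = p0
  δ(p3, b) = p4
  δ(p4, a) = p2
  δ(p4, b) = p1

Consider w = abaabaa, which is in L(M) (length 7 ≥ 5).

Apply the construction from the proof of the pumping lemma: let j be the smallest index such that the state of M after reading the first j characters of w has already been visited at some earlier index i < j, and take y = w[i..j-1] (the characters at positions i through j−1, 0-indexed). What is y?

Run of M on w = a b a a b a a:
  step 0: p0  (start)
  step 1: p4  (read a: p0→p4)
  step 2: p1  (read b: p4→p1)
  step 3: p0  (read a: p1→p0)   ← first repeat (p0 seen earlier)
  step 4: p4  (read a: p0→p4)
  step 5: p1  (read b: p4→p1)
  step 6: p0  (read a: p1→p0)
  step 7: p4  (read a: p0→p4)

So i = 0, j = 3, giving x = w[0:0] = ε, y = w[0:3] = aba, z = w[3:7] = abaa.
Check: |xy| = 3 ≤ 5 and |y| = 3 ≥ 1. Reading y takes M from p0 back to p0, so every xyⁱz is accepted.
The DFA has 5 states, so the proof of the pumping lemma guarantees a repeated state among the first 5+1 visited; the segment between the two visits is the pumpable y.

aba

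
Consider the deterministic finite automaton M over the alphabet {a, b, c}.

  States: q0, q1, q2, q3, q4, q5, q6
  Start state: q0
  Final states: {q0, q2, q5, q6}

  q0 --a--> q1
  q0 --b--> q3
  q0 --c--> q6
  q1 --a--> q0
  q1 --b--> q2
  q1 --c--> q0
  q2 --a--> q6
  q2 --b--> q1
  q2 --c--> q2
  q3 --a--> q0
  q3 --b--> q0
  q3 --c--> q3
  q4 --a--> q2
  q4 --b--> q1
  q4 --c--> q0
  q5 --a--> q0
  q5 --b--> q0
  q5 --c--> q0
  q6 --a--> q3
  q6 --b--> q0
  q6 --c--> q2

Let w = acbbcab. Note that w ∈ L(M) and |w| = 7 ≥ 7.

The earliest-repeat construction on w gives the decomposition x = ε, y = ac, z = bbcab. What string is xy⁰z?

xy⁰z = xz = ε·bbcab = bbcab.
Reading y = ac takes M from q0 back to q0, so after x the machine is still in q0, and z then leads to the accepting state q0. Hence bbcab ∈ L(M).

bbcab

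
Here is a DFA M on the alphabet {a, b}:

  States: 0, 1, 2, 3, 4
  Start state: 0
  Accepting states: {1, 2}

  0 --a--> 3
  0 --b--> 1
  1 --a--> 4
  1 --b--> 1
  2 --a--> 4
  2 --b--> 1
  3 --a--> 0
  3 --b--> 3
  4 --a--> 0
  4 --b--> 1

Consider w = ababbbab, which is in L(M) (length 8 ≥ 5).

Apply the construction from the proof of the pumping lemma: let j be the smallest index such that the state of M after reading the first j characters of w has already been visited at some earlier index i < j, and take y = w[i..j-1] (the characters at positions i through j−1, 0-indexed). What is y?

State sequence: 0 -a-> 3 -b-> 3 -a-> 0 -b-> 1 -b-> 1 -b-> 1 -a-> 4 -b-> 1
First repeat at step 2: 3 was already visited.

So i = 1, j = 2, giving x = w[0:1] = a, y = w[1:2] = b, z = w[2:8] = abbbab.
Check: |xy| = 2 ≤ 5 and |y| = 1 ≥ 1. Reading y takes M from 3 back to 3, so every xyⁱz is accepted.

b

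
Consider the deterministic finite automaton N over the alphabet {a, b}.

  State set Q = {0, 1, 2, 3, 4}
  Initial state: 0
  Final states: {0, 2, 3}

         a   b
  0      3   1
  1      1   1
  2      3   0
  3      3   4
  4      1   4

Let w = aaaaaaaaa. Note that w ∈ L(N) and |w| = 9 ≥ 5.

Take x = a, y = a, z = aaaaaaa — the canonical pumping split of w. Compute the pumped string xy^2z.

xy^2z = a·a·a·aaaaaaa = aaaaaaaaaa.
Reading y = a takes N from 3 back to 3, so after x·y·y the machine is still in 3, and z then leads to the accepting state 3. Hence aaaaaaaaaa ∈ L(N).

aaaaaaaaaa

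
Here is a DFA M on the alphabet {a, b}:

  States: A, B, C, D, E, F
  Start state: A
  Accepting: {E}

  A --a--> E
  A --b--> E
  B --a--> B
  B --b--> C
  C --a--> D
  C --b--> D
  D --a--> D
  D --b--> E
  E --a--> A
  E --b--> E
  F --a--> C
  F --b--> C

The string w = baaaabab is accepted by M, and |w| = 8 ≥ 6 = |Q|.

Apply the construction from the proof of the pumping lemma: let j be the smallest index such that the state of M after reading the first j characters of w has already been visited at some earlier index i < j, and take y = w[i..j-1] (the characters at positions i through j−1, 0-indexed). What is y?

Run of M on w = b a a a a b a b:
  step 0: A  (start)
  step 1: E  (read b: A→E)
  step 2: A  (read a: E→A)   ← first repeat (A seen earlier)
  step 3: E  (read a: A→E)
  step 4: A  (read a: E→A)
  step 5: E  (read a: A→E)
  step 6: E  (read b: E→E)
  step 7: A  (read a: E→A)
  step 8: E  (read b: A→E)

So i = 0, j = 2, giving x = w[0:0] = ε, y = w[0:2] = ba, z = w[2:8] = aaabab.
Check: |xy| = 2 ≤ 6 and |y| = 2 ≥ 1. Reading y takes M from A back to A, so every xyⁱz is accepted.
Since M has 6 states, any run of length ≥ 6 visits 6+1 states, so by pigeonhole some state repeats within the first 6 steps — that repeat gives the pumpable loop.

ba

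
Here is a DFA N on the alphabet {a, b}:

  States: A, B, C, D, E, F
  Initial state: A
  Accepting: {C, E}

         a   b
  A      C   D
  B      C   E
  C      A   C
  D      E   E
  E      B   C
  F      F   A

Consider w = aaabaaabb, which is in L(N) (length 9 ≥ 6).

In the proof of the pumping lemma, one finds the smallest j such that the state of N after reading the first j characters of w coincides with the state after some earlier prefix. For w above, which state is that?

Run of N on w = a a a b a a a b b:
  step 0: A  (start)
  step 1: C  (read a: A→C)
  step 2: A  (read a: C→A)   ← first repeat (A seen earlier)
  step 3: C  (read a: A→C)
  step 4: C  (read b: C→C)
  step 5: A  (read a: C→A)
  step 6: C  (read a: A→C)
  step 7: A  (read a: C→A)
  step 8: D  (read b: A→D)
  step 9: E  (read b: D→E)

The earliest repeat is at step j = 2: N is in A, which it already visited at step i = 0.
Since N has 6 states, any run of length ≥ 6 visits 6+1 states, so by pigeonhole some state repeats within the first 6 steps — that repeat gives the pumpable loop.

A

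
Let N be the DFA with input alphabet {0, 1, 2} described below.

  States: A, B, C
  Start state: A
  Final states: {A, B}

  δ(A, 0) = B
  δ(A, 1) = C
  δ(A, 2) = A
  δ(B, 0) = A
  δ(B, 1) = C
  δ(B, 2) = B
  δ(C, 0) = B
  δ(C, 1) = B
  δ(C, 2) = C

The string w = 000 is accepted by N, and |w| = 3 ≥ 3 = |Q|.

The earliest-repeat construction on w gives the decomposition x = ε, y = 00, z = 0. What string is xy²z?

xy^2z = ε·00·00·0 = 00000.
Reading y = 00 takes N from A back to A, so after x·y·y the machine is still in A, and z then leads to the accepting state B. Hence 00000 ∈ L(N).

00000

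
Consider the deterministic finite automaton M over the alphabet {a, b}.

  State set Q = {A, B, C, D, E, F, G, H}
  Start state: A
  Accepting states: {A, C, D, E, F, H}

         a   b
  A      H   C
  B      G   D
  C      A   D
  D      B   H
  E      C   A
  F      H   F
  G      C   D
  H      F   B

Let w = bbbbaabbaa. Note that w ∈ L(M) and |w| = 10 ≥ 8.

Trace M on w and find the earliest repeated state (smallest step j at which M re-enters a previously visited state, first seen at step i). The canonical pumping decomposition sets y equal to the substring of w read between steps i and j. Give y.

bbbaa

State sequence: A -b-> C -b-> D -b-> H -b-> B -a-> G -a-> C -b-> D -b-> H -a-> F -a-> H
First repeat at step 6: C was already visited.

So i = 1, j = 6, giving x = w[0:1] = b, y = w[1:6] = bbbaa, z = w[6:10] = bbaa.
Check: |xy| = 6 ≤ 8 and |y| = 5 ≥ 1. Reading y takes M from C back to C, so every xyⁱz is accepted.
Pumping length from the standard proof: p = 8 (the number of states). The repeated state found above gives |xy| = j ≤ 8 and |y| = j − i ≥ 1.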